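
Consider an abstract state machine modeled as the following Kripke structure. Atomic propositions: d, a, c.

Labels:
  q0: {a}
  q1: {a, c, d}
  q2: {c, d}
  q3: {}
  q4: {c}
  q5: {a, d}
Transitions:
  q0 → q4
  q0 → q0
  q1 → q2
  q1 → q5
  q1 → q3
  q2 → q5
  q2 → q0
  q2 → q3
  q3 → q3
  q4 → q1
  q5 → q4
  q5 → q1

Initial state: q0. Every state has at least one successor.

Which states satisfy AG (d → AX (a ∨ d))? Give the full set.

States satisfying d → AX (a ∨ d): {q0, q3, q4}.
States satisfying AG (d → AX (a ∨ d)): {q3}.

{q3}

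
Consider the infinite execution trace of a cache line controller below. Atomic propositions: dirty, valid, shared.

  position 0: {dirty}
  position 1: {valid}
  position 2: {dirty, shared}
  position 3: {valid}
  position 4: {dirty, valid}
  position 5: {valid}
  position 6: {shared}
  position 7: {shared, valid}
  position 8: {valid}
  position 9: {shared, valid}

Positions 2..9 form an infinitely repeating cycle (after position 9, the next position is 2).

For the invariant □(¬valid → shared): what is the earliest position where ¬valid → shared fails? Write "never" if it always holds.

0

At position 0 the labels are {dirty}, so ¬valid → shared is false there. This is the first violation.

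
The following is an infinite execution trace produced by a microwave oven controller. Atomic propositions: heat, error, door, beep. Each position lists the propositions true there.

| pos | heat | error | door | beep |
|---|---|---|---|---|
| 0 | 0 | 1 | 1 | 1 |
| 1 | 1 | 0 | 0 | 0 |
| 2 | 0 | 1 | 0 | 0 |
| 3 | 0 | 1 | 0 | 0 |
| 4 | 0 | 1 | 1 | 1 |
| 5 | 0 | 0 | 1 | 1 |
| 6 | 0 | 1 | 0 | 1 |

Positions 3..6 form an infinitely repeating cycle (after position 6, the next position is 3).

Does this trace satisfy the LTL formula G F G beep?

F G beep must hold at every position from 0 onward. It fails at position 0, so G F G beep is false.

Does not hold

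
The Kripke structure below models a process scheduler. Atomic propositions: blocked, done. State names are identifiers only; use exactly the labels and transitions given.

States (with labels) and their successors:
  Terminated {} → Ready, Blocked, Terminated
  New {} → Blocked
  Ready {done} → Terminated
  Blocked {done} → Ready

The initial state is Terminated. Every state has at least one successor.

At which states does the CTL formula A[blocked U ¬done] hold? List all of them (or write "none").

{Terminated, New}

States satisfying blocked: ∅.
States satisfying ¬done: {Terminated, New}.
States satisfying A[blocked U ¬done]: {Terminated, New}.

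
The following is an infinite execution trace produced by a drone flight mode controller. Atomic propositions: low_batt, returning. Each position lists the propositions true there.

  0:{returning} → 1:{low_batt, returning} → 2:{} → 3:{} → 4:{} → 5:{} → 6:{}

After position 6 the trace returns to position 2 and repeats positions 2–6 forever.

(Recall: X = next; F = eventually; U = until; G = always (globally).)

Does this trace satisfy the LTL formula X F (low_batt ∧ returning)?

The position after 0 is 1; F (low_batt ∧ returning) is true there.

Holds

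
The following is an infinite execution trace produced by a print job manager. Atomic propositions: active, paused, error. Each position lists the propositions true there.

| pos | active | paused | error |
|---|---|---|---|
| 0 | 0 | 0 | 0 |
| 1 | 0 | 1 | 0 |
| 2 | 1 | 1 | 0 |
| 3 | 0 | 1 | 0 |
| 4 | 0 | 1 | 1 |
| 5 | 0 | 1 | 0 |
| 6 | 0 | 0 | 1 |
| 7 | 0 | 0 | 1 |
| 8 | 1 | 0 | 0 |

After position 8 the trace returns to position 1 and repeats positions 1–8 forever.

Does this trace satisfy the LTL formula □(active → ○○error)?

active → ○○error must hold at every position from 0 onward. It fails at position 8, so □(active → ○○error) is false.
Positions where active holds: 2, 8.
Check ○○error at each: 2→ok, 8→fails.

Violated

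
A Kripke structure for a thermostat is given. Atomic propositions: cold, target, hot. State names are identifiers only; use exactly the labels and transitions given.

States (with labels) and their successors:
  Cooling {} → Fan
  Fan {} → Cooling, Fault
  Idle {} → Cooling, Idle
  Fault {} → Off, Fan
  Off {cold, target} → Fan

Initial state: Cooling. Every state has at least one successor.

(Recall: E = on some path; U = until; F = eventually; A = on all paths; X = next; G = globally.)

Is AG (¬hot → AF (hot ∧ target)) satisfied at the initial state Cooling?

Does not hold

States satisfying ¬hot → AF (hot ∧ target): ∅.
States satisfying AG (¬hot → AF (hot ∧ target)): ∅.
Cooling is reachable from Cooling and violates ¬hot → AF (hot ∧ target), so AG fails at Cooling.
Cooling ∉ Sat(AG (¬hot → AF (hot ∧ target))).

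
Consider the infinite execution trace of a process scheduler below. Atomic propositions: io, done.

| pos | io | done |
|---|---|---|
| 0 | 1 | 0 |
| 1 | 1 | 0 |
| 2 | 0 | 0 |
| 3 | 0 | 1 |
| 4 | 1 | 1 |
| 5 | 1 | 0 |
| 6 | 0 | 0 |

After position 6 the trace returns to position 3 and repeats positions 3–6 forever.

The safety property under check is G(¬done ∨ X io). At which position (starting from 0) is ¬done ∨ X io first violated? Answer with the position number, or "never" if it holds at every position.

¬done ∨ X io holds at every position 0..6, and those are all the positions the trace ever visits, so the invariant G(¬done ∨ X io) is never violated.

never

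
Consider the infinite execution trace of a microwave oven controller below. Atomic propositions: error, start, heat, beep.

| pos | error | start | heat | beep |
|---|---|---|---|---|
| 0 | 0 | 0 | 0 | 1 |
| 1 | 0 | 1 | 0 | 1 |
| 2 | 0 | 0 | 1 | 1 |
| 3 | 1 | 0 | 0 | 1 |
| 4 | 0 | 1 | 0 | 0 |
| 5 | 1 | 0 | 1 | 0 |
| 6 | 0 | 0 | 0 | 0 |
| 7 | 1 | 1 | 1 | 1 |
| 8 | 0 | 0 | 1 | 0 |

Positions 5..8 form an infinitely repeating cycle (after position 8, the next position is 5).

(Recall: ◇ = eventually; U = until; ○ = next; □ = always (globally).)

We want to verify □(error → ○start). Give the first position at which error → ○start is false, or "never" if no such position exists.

5

Check error → ○start at each position in order: 0 ✓, 1 ✓, 2 ✓, 3 ✓, 4 ✓.
At position 5 the labels are {error, heat} and the next position 6 has {}, so error → ○start is false there. This is the first violation.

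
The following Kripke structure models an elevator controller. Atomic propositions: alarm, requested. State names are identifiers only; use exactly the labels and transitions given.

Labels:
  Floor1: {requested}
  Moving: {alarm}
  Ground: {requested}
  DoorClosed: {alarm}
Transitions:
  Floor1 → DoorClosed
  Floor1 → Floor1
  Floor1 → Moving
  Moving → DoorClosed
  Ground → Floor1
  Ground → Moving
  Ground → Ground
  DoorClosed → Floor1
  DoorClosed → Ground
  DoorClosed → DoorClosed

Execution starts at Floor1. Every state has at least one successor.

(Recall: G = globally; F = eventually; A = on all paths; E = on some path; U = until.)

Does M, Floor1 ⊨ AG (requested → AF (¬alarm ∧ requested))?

Yes

States satisfying requested → AF (¬alarm ∧ requested): {Floor1, Moving, Ground, DoorClosed}.
States satisfying AG (requested → AF (¬alarm ∧ requested)): {Floor1, Moving, Ground, DoorClosed}.
Every state reachable from Floor1 satisfies requested → AF (¬alarm ∧ requested).
Floor1 ∈ Sat(AG (requested → AF (¬alarm ∧ requested))).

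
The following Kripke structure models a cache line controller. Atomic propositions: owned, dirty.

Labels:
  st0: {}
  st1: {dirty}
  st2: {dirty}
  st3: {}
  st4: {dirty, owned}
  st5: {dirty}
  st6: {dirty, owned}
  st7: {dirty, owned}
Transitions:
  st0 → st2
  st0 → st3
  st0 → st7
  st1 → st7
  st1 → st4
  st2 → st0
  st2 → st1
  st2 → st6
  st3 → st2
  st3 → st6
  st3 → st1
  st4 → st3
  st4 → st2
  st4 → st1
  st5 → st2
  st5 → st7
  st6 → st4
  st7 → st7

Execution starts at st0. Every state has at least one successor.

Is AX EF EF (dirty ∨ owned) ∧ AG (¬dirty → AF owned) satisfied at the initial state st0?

Does not hold

States satisfying EF EF (dirty ∨ owned): {st0, st1, st2, st3, st4, st5, st6, st7}.
States satisfying AX EF EF (dirty ∨ owned): {st0, st1, st2, st3, st4, st5, st6, st7}.
States satisfying ¬dirty → AF owned: {st1, st2, st4, st5, st6, st7}.
States satisfying AG (¬dirty → AF owned): {st7}.
States satisfying AX EF EF (dirty ∨ owned) ∧ AG (¬dirty → AF owned): {st7}.
st0 ∉ Sat(AX EF EF (dirty ∨ owned) ∧ AG (¬dirty → AF owned)).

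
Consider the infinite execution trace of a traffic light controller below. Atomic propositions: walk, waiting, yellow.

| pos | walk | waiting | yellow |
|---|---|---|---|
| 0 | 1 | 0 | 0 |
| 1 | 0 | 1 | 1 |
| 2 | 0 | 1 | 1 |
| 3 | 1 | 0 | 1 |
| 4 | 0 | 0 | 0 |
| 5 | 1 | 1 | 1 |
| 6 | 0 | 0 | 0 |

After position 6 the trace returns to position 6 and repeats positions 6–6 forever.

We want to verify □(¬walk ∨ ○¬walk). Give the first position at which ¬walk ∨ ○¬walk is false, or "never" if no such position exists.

¬walk ∨ ○¬walk holds at every position 0..6, and those are all the positions the trace ever visits, so the invariant □(¬walk ∨ ○¬walk) is never violated.

never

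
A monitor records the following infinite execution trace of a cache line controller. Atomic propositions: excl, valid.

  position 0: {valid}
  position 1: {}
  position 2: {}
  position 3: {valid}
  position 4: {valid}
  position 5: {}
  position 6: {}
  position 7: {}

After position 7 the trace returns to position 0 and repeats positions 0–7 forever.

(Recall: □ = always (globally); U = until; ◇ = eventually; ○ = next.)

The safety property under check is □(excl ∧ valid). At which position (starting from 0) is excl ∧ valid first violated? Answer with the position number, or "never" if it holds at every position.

At position 0 the labels are {valid}, so excl ∧ valid is false there. This is the first violation.

0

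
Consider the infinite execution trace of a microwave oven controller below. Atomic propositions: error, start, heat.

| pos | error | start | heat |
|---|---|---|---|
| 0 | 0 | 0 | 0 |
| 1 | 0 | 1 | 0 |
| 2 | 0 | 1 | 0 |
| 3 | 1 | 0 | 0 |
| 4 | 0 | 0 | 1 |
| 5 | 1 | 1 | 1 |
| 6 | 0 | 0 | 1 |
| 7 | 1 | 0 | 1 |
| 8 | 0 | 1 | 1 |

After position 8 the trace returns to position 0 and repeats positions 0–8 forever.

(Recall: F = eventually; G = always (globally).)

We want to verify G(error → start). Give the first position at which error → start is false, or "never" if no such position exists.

Check error → start at each position in order: 0 ✓, 1 ✓, 2 ✓.
At position 3 the labels are {error}, so error → start is false there. This is the first violation.

3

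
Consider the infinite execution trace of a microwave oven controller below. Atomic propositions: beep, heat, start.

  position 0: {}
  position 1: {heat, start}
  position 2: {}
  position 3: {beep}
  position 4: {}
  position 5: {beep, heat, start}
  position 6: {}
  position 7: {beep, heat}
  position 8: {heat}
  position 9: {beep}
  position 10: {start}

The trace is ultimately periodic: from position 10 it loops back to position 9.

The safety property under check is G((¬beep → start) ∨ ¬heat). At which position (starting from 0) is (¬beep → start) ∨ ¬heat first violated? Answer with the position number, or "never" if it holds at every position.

8

Check (¬beep → start) ∨ ¬heat at each position in order: 0 ✓, 1 ✓, 2 ✓, 3 ✓, 4 ✓, 5 ✓, 6 ✓, 7 ✓.
At position 8 the labels are {heat}, so (¬beep → start) ∨ ¬heat is false there. This is the first violation.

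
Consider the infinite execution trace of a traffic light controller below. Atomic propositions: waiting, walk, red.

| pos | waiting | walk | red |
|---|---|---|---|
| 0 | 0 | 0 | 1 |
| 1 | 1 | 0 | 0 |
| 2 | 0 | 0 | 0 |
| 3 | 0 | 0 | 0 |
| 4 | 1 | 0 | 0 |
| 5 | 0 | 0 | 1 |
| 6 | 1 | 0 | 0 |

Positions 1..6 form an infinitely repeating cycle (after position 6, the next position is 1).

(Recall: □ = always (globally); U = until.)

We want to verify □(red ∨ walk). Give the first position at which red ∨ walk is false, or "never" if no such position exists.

Check red ∨ walk at each position in order: 0 ✓.
At position 1 the labels are {waiting}, so red ∨ walk is false there. This is the first violation.

1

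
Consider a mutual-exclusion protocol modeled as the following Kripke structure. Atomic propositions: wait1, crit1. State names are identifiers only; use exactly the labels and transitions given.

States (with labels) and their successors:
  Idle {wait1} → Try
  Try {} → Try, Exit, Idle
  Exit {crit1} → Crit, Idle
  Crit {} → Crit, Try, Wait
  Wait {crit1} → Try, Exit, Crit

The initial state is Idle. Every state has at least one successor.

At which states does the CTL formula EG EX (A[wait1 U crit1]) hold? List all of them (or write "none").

{Try, Crit, Wait}

States satisfying EX (A[wait1 U crit1]): {Try, Crit, Wait}.
States satisfying EG EX (A[wait1 U crit1]): {Try, Crit, Wait}.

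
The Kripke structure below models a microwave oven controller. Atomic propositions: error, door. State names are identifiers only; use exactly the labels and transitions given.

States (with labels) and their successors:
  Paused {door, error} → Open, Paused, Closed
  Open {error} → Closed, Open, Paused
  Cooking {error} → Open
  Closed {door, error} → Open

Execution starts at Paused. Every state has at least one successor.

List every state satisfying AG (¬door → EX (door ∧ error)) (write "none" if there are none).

{Paused, Open, Closed}

States satisfying ¬door → EX (door ∧ error): {Paused, Open, Closed}.
States satisfying AG (¬door → EX (door ∧ error)): {Paused, Open, Closed}.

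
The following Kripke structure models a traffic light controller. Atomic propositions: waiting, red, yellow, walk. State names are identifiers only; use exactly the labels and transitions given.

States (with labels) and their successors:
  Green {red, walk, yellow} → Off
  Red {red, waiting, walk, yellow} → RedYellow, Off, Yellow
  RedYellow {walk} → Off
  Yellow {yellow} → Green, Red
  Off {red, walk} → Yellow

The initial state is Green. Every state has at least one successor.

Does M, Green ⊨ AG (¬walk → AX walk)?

States satisfying ¬walk → AX walk: {Green, Red, RedYellow, Yellow, Off}.
States satisfying AG (¬walk → AX walk): {Green, Red, RedYellow, Yellow, Off}.
Every state reachable from Green satisfies ¬walk → AX walk.
Green ∈ Sat(AG (¬walk → AX walk)).

Yes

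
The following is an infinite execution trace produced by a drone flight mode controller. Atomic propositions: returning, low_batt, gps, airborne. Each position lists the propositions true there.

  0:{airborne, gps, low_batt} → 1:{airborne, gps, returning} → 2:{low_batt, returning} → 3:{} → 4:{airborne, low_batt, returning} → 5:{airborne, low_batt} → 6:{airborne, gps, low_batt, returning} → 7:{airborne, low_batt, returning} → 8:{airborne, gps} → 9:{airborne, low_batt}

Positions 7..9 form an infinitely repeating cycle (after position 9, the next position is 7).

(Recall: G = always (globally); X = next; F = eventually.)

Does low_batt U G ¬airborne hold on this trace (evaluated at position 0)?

No

Walking from position 0: at position 1, G ¬airborne has not yet held and low_batt fails, so low_batt U G ¬airborne is false.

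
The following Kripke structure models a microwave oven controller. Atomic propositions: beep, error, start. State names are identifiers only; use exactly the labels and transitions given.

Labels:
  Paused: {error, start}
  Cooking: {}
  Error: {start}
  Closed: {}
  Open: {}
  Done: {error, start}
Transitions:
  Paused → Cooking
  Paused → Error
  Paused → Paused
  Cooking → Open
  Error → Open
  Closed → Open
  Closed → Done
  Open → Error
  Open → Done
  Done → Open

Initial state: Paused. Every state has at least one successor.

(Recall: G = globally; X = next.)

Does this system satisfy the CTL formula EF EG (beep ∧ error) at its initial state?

States satisfying EG (beep ∧ error): ∅.
States satisfying EF EG (beep ∧ error): ∅.
No suitable path/successor from Paused witnesses the formula.
Paused ∉ Sat(EF EG (beep ∧ error)).

Does not hold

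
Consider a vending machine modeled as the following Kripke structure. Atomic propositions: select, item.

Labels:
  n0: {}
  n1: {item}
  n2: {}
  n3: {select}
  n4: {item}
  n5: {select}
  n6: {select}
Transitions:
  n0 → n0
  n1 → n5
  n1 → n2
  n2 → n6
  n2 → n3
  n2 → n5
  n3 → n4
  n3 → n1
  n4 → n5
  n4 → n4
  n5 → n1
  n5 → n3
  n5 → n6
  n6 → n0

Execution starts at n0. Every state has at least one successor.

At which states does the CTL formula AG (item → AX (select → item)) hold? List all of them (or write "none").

{n0, n6}

States satisfying item → AX (select → item): {n0, n2, n3, n5, n6}.
States satisfying AG (item → AX (select → item)): {n0, n6}.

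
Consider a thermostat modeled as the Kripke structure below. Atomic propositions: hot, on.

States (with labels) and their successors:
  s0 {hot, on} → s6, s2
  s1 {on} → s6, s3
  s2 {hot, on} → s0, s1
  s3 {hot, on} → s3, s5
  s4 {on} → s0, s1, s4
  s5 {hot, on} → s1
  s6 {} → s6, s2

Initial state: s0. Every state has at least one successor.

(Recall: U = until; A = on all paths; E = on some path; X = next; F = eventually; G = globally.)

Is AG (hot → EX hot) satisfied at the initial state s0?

States satisfying hot → EX hot: {s0, s1, s2, s3, s4, s6}.
States satisfying AG (hot → EX hot): ∅.
s5 is reachable from s0 and violates hot → EX hot, so AG fails at s0.
s0 ∉ Sat(AG (hot → EX hot)).

No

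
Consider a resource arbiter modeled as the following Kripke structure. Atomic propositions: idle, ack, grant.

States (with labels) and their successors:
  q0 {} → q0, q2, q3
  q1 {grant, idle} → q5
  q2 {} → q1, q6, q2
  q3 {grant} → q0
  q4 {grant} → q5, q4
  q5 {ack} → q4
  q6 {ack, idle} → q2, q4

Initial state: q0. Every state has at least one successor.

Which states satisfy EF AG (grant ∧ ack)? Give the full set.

States satisfying AG (grant ∧ ack): ∅.
States satisfying EF AG (grant ∧ ack): ∅.

none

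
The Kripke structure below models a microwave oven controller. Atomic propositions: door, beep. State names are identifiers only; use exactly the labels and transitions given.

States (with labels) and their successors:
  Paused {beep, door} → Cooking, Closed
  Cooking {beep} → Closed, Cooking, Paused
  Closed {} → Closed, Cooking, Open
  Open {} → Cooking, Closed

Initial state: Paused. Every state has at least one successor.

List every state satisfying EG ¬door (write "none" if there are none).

{Cooking, Closed, Open}

States satisfying ¬door: {Cooking, Closed, Open}.
States satisfying EG ¬door: {Cooking, Closed, Open}.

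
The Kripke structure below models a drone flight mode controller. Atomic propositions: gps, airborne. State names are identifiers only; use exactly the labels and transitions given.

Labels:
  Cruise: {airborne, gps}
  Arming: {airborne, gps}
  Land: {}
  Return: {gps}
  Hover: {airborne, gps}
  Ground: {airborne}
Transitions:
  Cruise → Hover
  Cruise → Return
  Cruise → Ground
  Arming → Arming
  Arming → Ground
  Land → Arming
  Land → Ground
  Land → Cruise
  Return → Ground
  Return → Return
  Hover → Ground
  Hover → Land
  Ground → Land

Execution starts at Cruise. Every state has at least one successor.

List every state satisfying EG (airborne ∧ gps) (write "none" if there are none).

{Arming}

States satisfying airborne ∧ gps: {Cruise, Arming, Hover}.
States satisfying EG (airborne ∧ gps): {Arming}.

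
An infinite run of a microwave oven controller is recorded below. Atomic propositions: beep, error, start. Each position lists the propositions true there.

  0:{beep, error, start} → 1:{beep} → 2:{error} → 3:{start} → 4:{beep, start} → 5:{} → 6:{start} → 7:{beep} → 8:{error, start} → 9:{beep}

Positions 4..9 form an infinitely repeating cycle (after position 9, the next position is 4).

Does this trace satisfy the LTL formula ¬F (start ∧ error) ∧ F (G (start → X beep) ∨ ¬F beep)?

Does not hold

G (start → X beep) ∨ ¬F beep is false at every position 0..9, so it never becomes true and F (G (start → X beep) ∨ ¬F beep) fails.
At position 0: ¬F (start ∧ error) is false; F (G (start → X beep) ∨ ¬F beep) is false; so ¬F (start ∧ error) ∧ F (G (start → X beep) ∨ ¬F beep) is false.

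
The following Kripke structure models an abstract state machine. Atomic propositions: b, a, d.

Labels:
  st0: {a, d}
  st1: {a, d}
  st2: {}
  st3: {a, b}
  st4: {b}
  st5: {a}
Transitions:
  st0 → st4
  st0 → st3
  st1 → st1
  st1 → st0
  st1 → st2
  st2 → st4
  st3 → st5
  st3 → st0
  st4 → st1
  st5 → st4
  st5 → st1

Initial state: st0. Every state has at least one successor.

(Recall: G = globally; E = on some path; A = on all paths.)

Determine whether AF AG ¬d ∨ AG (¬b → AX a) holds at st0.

Does not hold

States satisfying AG ¬d: ∅.
States satisfying AF AG ¬d: ∅.
States satisfying ¬b → AX a: {st3, st4}.
States satisfying AG (¬b → AX a): ∅.
States satisfying AF AG ¬d ∨ AG (¬b → AX a): ∅.
st0 ∉ Sat(AF AG ¬d ∨ AG (¬b → AX a)).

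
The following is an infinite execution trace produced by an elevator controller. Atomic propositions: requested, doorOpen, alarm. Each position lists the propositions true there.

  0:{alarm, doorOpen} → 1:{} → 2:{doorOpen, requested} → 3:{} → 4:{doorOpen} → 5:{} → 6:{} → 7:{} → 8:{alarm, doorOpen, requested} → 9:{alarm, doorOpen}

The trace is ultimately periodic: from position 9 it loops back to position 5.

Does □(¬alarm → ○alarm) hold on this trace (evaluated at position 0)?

¬alarm → ○alarm must hold at every position from 0 onward. It fails at position 1, so □(¬alarm → ○alarm) is false.
Positions where ¬alarm holds: 1, 2, 3, 4, 5, 6, 7.
Check ○alarm at each: 1→fails, 2→fails, 3→fails, 4→fails, 5→fails, 6→fails, 7→ok.

Does not hold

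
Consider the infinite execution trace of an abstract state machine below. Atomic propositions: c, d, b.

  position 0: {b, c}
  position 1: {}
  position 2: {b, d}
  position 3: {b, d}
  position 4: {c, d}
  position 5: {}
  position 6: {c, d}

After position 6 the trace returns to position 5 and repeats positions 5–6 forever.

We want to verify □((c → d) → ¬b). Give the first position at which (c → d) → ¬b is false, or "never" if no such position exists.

Check (c → d) → ¬b at each position in order: 0 ✓, 1 ✓.
At position 2 the labels are {b, d}, so (c → d) → ¬b is false there. This is the first violation.

2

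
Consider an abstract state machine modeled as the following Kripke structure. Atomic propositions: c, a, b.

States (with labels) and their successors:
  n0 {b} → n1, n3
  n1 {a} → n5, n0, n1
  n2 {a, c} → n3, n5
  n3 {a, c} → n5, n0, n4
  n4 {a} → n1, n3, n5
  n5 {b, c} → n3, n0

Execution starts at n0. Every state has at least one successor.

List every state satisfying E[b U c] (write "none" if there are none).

{n0, n2, n3, n5}

States satisfying b: {n0, n5}.
States satisfying c: {n2, n3, n5}.
States satisfying E[b U c]: {n0, n2, n3, n5}.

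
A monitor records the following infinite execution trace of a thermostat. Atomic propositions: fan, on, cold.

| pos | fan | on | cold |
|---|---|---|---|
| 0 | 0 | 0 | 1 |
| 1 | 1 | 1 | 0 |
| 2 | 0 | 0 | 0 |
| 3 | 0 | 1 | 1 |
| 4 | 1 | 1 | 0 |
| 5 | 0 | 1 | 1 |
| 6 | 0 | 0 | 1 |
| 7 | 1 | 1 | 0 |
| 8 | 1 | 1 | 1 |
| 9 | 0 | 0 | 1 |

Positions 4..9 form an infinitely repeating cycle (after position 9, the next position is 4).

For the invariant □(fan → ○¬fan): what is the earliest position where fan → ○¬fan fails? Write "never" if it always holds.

Check fan → ○¬fan at each position in order: 0 ✓, 1 ✓, 2 ✓, 3 ✓, 4 ✓, 5 ✓, 6 ✓.
At position 7 the labels are {fan, on} and the next position 8 has {cold, fan, on}, so fan → ○¬fan is false there. This is the first violation.

7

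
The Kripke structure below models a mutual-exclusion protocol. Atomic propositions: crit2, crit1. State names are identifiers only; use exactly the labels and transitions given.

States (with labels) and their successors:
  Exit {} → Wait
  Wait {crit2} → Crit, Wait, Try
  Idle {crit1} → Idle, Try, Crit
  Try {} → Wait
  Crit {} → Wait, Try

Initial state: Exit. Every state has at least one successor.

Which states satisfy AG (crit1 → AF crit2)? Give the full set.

States satisfying crit1 → AF crit2: {Exit, Wait, Try, Crit}.
States satisfying AG (crit1 → AF crit2): {Exit, Wait, Try, Crit}.

{Exit, Wait, Try, Crit}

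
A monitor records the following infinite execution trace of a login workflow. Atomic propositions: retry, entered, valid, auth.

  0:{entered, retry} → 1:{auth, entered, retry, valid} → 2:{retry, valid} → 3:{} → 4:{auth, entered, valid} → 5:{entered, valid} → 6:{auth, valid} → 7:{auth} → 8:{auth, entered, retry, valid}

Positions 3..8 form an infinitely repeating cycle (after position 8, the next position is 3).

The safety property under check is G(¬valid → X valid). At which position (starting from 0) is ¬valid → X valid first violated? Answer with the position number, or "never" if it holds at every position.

never

¬valid → X valid holds at every position 0..8, and those are all the positions the trace ever visits, so the invariant G(¬valid → X valid) is never violated.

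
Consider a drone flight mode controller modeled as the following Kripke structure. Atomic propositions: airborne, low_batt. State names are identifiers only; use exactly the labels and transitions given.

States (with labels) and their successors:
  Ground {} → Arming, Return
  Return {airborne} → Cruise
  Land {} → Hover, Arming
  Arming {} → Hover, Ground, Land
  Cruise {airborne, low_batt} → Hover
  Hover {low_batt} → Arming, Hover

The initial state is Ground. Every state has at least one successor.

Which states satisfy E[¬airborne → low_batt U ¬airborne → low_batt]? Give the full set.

{Return, Cruise, Hover}

States satisfying ¬airborne → low_batt: {Return, Cruise, Hover}.
States satisfying E[¬airborne → low_batt U ¬airborne → low_batt]: {Return, Cruise, Hover}.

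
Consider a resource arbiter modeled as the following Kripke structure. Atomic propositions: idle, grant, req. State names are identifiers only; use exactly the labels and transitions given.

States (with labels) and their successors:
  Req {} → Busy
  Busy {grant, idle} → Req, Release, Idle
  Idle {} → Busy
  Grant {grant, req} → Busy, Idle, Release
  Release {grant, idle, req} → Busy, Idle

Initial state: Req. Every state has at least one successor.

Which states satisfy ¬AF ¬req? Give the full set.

States satisfying ¬req: {Req, Busy, Idle}.
States satisfying AF ¬req: {Req, Busy, Idle, Grant, Release}.
States satisfying ¬AF ¬req: ∅.

none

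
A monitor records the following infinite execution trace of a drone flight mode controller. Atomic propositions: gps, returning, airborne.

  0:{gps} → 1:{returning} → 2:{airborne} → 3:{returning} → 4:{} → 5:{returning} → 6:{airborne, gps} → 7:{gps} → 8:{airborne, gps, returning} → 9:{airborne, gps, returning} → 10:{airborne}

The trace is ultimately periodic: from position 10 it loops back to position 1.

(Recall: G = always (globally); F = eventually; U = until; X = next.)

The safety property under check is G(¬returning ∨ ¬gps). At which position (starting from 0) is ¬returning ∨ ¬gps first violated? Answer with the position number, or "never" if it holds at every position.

8

Check ¬returning ∨ ¬gps at each position in order: 0 ✓, 1 ✓, 2 ✓, 3 ✓, 4 ✓, 5 ✓, 6 ✓, 7 ✓.
At position 8 the labels are {airborne, gps, returning}, so ¬returning ∨ ¬gps is false there. This is the first violation.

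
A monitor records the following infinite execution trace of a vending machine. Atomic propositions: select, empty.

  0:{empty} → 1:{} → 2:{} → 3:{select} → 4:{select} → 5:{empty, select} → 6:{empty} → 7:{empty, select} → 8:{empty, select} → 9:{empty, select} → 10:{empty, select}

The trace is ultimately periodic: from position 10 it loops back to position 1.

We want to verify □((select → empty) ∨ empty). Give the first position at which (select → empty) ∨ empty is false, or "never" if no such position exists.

Check (select → empty) ∨ empty at each position in order: 0 ✓, 1 ✓, 2 ✓.
At position 3 the labels are {select}, so (select → empty) ∨ empty is false there. This is the first violation.

3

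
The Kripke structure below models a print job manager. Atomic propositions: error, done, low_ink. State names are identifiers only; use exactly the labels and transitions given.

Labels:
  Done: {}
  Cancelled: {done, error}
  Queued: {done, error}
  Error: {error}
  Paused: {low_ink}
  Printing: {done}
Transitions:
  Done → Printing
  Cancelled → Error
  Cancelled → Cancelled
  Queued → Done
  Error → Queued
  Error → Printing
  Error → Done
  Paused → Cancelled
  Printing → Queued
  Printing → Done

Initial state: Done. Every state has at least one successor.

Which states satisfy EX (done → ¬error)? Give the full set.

{Done, Cancelled, Queued, Error, Printing}

States satisfying done → ¬error: {Done, Error, Paused, Printing}.
States satisfying EX (done → ¬error): {Done, Cancelled, Queued, Error, Printing}.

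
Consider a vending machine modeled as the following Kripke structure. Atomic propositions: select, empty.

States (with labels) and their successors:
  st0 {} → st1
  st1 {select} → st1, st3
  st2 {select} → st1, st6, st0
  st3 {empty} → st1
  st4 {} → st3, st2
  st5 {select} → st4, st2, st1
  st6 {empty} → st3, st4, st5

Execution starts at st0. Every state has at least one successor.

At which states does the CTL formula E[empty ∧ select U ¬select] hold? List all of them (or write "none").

States satisfying empty ∧ select: ∅.
States satisfying ¬select: {st0, st3, st4, st6}.
States satisfying E[empty ∧ select U ¬select]: {st0, st3, st4, st6}.

{st0, st3, st4, st6}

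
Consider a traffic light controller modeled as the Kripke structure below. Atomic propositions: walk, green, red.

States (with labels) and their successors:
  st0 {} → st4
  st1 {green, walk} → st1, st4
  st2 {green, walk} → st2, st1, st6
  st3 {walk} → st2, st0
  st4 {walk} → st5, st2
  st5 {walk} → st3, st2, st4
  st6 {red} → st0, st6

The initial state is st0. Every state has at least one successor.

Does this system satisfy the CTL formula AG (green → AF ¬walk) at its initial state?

States satisfying green → AF ¬walk: {st0, st3, st4, st5, st6}.
States satisfying AG (green → AF ¬walk): ∅.
st1 is reachable from st0 and violates green → AF ¬walk, so AG fails at st0.
st0 ∉ Sat(AG (green → AF ¬walk)).

Does not hold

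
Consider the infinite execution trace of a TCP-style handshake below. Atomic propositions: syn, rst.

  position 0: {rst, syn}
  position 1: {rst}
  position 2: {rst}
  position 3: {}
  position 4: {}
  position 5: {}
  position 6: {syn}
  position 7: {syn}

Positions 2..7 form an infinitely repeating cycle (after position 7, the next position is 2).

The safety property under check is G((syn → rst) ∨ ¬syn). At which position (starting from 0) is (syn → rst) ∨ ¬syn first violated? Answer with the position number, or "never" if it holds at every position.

6

Check (syn → rst) ∨ ¬syn at each position in order: 0 ✓, 1 ✓, 2 ✓, 3 ✓, 4 ✓, 5 ✓.
At position 6 the labels are {syn}, so (syn → rst) ∨ ¬syn is false there. This is the first violation.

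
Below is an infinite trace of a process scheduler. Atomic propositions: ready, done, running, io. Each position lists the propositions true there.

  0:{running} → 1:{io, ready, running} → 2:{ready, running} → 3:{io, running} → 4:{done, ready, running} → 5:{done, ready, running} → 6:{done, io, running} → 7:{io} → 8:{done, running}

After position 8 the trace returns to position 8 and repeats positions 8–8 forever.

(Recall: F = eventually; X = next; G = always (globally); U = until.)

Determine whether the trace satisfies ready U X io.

Satisfied

Walking from position 0: X io first holds at position 0, and ready holds at every earlier position along the way, so ready U X io holds.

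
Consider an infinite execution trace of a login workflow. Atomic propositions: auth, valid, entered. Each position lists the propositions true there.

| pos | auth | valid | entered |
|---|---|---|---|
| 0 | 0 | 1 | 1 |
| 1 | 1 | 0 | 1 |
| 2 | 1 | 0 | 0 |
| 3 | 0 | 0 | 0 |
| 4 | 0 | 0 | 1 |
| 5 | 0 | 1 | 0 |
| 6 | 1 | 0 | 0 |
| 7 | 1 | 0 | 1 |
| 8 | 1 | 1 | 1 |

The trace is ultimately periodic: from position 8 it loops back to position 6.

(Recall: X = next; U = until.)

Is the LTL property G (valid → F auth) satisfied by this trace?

Holds

valid → F auth holds at every position 0..8, and those are all positions ever visited, so G (valid → F auth) holds.
Positions where valid holds: 0, 5, 8.
Check F auth at each: 0→ok, 5→ok, 8→ok.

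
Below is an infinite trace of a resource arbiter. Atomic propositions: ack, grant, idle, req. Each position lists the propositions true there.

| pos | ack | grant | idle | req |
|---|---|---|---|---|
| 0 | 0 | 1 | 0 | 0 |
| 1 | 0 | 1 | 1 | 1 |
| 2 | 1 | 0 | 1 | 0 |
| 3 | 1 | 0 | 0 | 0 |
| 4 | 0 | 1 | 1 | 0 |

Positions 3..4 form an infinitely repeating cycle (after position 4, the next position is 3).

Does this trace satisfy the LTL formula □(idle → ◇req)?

No

idle → ◇req must hold at every position from 0 onward. It fails at position 2, so □(idle → ◇req) is false.
Positions where idle holds: 1, 2, 4.
Check ◇req at each: 1→ok, 2→fails, 4→fails.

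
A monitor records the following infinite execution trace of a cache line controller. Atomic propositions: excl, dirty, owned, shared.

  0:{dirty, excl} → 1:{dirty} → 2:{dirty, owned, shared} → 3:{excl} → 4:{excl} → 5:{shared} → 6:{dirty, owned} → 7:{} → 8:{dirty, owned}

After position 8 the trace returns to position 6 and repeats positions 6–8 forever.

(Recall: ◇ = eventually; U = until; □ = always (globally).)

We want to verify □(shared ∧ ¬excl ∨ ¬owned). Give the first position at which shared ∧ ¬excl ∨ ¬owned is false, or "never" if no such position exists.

6

Check shared ∧ ¬excl ∨ ¬owned at each position in order: 0 ✓, 1 ✓, 2 ✓, 3 ✓, 4 ✓, 5 ✓.
At position 6 the labels are {dirty, owned}, so shared ∧ ¬excl ∨ ¬owned is false there. This is the first violation.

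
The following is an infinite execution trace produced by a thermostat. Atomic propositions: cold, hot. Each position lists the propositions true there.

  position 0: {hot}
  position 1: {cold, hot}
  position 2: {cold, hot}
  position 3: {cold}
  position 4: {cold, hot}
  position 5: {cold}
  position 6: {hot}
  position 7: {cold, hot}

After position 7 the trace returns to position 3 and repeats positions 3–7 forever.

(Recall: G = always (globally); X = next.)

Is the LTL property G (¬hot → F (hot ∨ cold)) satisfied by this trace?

¬hot → F (hot ∨ cold) holds at every position 0..7, and those are all positions ever visited, so G (¬hot → F (hot ∨ cold)) holds.
Positions where ¬hot holds: 3, 5.
Check F (hot ∨ cold) at each: 3→ok, 5→ok.

Satisfied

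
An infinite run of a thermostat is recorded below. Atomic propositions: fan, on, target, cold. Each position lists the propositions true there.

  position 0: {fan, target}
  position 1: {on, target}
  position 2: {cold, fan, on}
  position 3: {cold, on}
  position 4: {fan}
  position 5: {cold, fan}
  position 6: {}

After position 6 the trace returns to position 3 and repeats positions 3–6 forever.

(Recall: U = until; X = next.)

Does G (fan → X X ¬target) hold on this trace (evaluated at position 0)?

Yes

fan → X X ¬target holds at every position 0..6, and those are all positions ever visited, so G (fan → X X ¬target) holds.
Positions where fan holds: 0, 2, 4, 5.
Check X X ¬target at each: 0→ok, 2→ok, 4→ok, 5→ok.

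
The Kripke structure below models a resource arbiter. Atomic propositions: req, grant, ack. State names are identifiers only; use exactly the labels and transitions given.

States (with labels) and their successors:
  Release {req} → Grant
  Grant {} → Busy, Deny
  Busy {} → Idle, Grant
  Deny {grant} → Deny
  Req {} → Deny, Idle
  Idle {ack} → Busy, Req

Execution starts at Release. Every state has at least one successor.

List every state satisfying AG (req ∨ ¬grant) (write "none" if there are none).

States satisfying req ∨ ¬grant: {Release, Grant, Busy, Req, Idle}.
States satisfying AG (req ∨ ¬grant): ∅.

none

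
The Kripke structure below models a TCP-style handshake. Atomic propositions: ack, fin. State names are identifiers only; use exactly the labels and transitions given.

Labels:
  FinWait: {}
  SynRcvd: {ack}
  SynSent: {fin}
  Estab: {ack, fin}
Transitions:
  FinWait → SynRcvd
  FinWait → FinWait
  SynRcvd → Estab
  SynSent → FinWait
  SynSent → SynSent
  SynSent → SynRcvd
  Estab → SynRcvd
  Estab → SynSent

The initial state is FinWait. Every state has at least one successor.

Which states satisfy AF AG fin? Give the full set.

none

States satisfying AG fin: ∅.
States satisfying AF AG fin: ∅.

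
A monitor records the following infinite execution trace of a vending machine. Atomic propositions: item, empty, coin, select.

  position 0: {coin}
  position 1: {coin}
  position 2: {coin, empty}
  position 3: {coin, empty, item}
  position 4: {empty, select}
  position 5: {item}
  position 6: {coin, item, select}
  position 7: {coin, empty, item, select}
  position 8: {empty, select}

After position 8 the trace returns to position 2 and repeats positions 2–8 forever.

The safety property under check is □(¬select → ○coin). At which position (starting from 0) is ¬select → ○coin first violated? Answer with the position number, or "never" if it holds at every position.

3

Check ¬select → ○coin at each position in order: 0 ✓, 1 ✓, 2 ✓.
At position 3 the labels are {coin, empty, item} and the next position 4 has {empty, select}, so ¬select → ○coin is false there. This is the first violation.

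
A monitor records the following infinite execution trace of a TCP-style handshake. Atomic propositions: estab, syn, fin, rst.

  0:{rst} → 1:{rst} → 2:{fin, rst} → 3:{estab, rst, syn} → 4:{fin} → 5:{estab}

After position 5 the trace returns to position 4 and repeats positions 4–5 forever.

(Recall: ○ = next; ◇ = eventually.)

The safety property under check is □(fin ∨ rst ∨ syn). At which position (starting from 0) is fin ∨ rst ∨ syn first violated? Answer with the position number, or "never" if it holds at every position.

5

Check fin ∨ rst ∨ syn at each position in order: 0 ✓, 1 ✓, 2 ✓, 3 ✓, 4 ✓.
At position 5 the labels are {estab}, so fin ∨ rst ∨ syn is false there. This is the first violation.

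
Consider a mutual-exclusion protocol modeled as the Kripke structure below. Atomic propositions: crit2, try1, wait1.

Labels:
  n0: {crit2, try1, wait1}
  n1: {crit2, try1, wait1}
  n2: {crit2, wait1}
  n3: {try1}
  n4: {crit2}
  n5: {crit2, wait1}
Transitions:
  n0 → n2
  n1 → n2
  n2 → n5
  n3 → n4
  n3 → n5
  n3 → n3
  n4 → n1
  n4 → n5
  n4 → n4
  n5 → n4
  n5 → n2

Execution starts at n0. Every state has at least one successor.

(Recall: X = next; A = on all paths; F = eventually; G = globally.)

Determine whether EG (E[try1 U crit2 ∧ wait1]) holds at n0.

Holds

States satisfying E[try1 U crit2 ∧ wait1]: {n0, n1, n2, n3, n5}.
States satisfying EG (E[try1 U crit2 ∧ wait1]): {n0, n1, n2, n3, n5}.
n0 ∈ Sat(EG (E[try1 U crit2 ∧ wait1])).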